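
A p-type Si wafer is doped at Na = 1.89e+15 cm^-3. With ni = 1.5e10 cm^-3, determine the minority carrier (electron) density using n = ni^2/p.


Step 1: Majority hole concentration p ≈ Na = 1.89e+15 cm^-3
Step 2: n = ni^2 / Na = (1.5e10)^2 / 1.89e+15
Step 3: n = 1.19e+05 cm^-3

1.19e+05


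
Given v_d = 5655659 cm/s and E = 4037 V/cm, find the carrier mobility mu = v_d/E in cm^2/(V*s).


Step 1: mu = v_d / E
Step 2: mu = 5655659 / 4037
Step 3: mu = 1400.96 cm^2/(V*s)

1400.96


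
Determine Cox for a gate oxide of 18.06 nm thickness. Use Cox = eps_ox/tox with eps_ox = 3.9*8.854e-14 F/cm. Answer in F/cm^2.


Step 1: eps_ox = 3.9 * 8.854e-14 = 3.45306e-13 F/cm
Step 2: tox in cm = 18.06 nm * 1e-7 = 1.8060e-06 cm
Step 3: Cox = 3.45306e-13 / 1.8060e-06 = 1.91e-07 F/cm^2

1.91e-07


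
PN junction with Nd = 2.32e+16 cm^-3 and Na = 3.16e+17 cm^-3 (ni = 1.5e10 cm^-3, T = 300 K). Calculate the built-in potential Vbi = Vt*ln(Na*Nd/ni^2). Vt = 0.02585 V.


Step 1: Compute Na*Nd/ni^2 = 3.16e+17 * 2.32e+16 / (1.5e10)^2 = 3.2583e+13
Step 2: ln(3.2583e+13) = 31.1148
Step 3: Vbi = 0.02585 * 31.1148 = 0.804 V

0.804


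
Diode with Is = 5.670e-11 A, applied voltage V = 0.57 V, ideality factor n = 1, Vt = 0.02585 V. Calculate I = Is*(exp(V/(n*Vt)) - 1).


Step 1: V/(n*Vt) = 0.57/(1*0.02585) = 22.0503
Step 2: exp(22.0503) = 3.7698e+09
Step 3: I = 5.670e-11 * (3.7698e+09 - 1) = 2.14e-01 A

2.14e-01


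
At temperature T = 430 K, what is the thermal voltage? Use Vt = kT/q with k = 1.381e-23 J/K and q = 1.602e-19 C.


Step 1: kT = 1.381e-23 * 430 = 5.9383e-21 J
Step 2: Vt = kT/q = 5.9383e-21 / 1.602e-19
Step 3: Vt = 0.03707 V

0.03707


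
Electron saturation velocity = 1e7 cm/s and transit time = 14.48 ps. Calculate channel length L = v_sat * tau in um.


Step 1: tau in seconds = 14.48 ps * 1e-12 = 1.4480e-11 s
Step 2: L = v_sat * tau = 1e7 * 1.4480e-11 = 1.4480e-04 cm
Step 3: L in um = 1.4480e-04 * 1e4 = 1.448 um

1.448


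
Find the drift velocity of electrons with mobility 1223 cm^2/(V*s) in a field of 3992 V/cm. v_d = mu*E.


Step 1: v_d = mu * E
Step 2: v_d = 1223 * 3992 = 4882216
Step 3: v_d = 4.88e+06 cm/s

4.88e+06


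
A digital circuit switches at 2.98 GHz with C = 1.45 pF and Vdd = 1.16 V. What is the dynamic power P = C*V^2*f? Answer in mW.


Step 1: V^2 = 1.16^2 = 1.3456 V^2
Step 2: P = C*V^2*f = 1.45e-12 F * 1.3456 * 2.98e9 Hz
Step 3: P = 5.8143376e-03 W
Step 4: P = 5.814 mW

5.814


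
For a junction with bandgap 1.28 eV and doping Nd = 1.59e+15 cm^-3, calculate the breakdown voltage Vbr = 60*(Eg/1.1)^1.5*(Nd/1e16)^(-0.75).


Step 1: Eg/1.1 = 1.28/1.1 = 1.163636
Step 2: (Eg/1.1)^1.5 = 1.163636^1.5 = 1.255237
Step 3: (Nd/1e16)^(-0.75) = (0.159)^(-0.75) = 3.971478
Step 4: Vbr = 60 * 1.255237 * 3.971478 = 299.1 V

299.1


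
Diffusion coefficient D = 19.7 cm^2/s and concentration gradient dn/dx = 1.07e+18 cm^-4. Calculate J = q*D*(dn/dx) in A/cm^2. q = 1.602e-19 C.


Step 1: J = q * D * (dn/dx)
Step 2: J = 1.602e-19 * 19.7 * 1.07e+18
Step 3: J = 3.38e+00 A/cm^2

3.38e+00


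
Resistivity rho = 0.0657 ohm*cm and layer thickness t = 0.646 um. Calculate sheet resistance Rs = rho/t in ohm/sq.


Step 1: Convert thickness to cm: t = 0.646 um = 6.4600e-05 cm
Step 2: Rs = rho / t = 0.0657 / 6.4600e-05
Step 3: Rs = 1017.0 ohm/sq

1017.0


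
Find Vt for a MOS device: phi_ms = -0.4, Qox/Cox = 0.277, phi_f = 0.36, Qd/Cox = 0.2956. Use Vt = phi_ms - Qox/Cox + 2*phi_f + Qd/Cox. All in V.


Step 1: Vt = phi_ms - Qox/Cox + 2*phi_f + Qd/Cox
Step 2: Vt = -0.4 - 0.277 + 2*0.36 + 0.2956
Step 3: Vt = -0.4 - 0.277 + 0.72 + 0.2956
Step 4: Vt = 0.3386 V

0.3386


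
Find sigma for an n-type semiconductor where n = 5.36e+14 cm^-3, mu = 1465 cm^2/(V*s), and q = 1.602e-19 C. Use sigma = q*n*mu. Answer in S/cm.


Step 1: sigma = q * n * mu
Step 2: sigma = 1.602e-19 * 5.36e+14 * 1465
Step 3: sigma = 1.258e-01 S/cm

1.258e-01


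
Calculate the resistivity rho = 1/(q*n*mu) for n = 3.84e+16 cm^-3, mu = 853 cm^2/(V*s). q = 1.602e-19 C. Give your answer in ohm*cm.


Step 1: sigma = q * n * mu = 1.602e-19 * 3.84e+16 * 853 = 5.24738e+00 S/cm
Step 2: rho = 1 / sigma = 1 / 5.24738e+00 = 0.1906 ohm*cm

0.1906


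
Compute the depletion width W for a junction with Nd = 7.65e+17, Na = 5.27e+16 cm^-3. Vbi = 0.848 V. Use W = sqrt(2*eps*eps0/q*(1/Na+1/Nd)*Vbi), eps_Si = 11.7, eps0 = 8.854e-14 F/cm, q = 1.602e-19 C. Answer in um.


Step 1: 1/Na + 1/Nd = 1/5.27e+16 + 1/7.65e+17 = 2.02825e-17
Step 2: 2*eps*eps0/q = 2*11.7*8.854e-14/1.602e-19 = 1.293281e+07
Step 3: W^2 = 1.293281e+07 * 2.02825e-17 * 0.848 = 2.22439e-10
Step 4: W = sqrt(2.22439e-10) = 1.491e-05 cm = 0.1491 um

0.1491


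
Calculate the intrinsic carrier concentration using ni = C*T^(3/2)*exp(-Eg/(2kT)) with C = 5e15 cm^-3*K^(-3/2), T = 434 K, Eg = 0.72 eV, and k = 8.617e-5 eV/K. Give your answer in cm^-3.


Step 1: Compute kT = 8.617e-5 * 434 = 0.03739778 eV
Step 2: Exponent = -Eg/(2kT) = -0.72/(2*0.03739778) = -9.62624
Step 3: T^(3/2) = 434^1.5 = 9041.38
Step 4: ni = 5e15 * 9041.38 * exp(-9.62624) = 2.98e+15 cm^-3

2.98e+15


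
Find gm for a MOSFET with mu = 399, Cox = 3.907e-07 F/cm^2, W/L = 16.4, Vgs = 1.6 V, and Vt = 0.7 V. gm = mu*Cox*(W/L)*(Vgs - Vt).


Step 1: Vov = Vgs - Vt = 1.6 - 0.7 = 0.9 V
Step 2: gm = mu * Cox * (W/L) * Vov
Step 3: gm = 399 * 3.907e-07 * 16.4 * 0.9 = 2.30e-03 S

2.30e-03


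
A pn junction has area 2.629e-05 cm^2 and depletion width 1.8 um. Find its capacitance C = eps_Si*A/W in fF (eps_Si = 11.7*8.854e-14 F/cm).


Step 1: eps_Si = 11.7 * 8.854e-14 = 1.035918e-12 F/cm
Step 2: W in cm = 1.8 * 1e-4 = 1.80e-04 cm
Step 3: C = 1.035918e-12 * 2.629e-05 / 1.80e-04 = 1.513016e-13 F
Step 4: C = 151.3 fF

151.3


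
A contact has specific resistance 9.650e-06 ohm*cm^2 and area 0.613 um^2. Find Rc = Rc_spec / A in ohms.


Step 1: Convert area to cm^2: 0.613 um^2 = 6.1300e-09 cm^2
Step 2: Rc = Rc_spec / A = 9.650e-06 / 6.1300e-09
Step 3: Rc = 1.57e+03 ohms

1.57e+03


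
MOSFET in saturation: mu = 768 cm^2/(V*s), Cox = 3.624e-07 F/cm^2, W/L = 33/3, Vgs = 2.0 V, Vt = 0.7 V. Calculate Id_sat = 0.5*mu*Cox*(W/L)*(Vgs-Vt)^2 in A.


Step 1: Overdrive voltage Vov = Vgs - Vt = 2.0 - 0.7 = 1.3 V
Step 2: W/L = 33/3 = 11
Step 3: Id = 0.5 * 768 * 3.624e-07 * 11 * 1.3^2
Step 4: Id = 2.59e-03 A

2.59e-03


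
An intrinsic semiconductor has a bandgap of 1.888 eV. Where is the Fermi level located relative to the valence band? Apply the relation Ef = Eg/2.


Step 1: For an intrinsic semiconductor, the Fermi level sits at midgap.
Step 2: Ef = Eg / 2 = 1.888 / 2 = 0.944 eV

0.944


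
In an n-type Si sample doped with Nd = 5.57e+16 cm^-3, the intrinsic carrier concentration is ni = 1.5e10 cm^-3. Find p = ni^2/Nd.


Step 1: Since Nd >> ni, n ≈ Nd = 5.57e+16 cm^-3
Step 2: p = ni^2 / n = (1.5e10)^2 / 5.57e+16
Step 3: p = 2.25e20 / 5.57e+16 = 4.04e+03 cm^-3

4.04e+03


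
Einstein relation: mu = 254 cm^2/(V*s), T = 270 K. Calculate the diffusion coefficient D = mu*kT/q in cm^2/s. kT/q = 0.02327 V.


Step 1: D = mu * (kT/q)
Step 2: D = 254 * 0.02327
Step 3: D = 5.91 cm^2/s

5.91


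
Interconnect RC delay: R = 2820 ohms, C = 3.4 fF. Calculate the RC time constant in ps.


Step 1: tau = R * C
Step 2: tau = 2820 * 3.4 fF = 2820 * 3.4e-15 F
Step 3: tau = 9.588e-12 s = 9.588 ps

9.588


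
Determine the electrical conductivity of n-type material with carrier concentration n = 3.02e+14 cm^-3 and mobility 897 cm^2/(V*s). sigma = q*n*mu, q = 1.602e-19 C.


Step 1: sigma = q * n * mu
Step 2: sigma = 1.602e-19 * 3.02e+14 * 897
Step 3: sigma = 4.340e-02 S/cm

4.340e-02


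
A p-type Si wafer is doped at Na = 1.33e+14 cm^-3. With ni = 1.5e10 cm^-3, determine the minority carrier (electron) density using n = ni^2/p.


Step 1: Majority hole concentration p ≈ Na = 1.33e+14 cm^-3
Step 2: n = ni^2 / Na = (1.5e10)^2 / 1.33e+14
Step 3: n = 1.69e+06 cm^-3

1.69e+06


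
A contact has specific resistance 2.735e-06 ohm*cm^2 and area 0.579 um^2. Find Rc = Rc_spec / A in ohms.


Step 1: Convert area to cm^2: 0.579 um^2 = 5.7900e-09 cm^2
Step 2: Rc = Rc_spec / A = 2.735e-06 / 5.7900e-09
Step 3: Rc = 4.72e+02 ohms

4.72e+02


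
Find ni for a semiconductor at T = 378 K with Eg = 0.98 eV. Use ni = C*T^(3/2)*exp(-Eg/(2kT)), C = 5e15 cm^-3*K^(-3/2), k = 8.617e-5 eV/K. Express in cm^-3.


Step 1: Compute kT = 8.617e-5 * 378 = 0.03257226 eV
Step 2: Exponent = -Eg/(2kT) = -0.98/(2*0.03257226) = -15.04348
Step 3: T^(3/2) = 378^1.5 = 7349.16
Step 4: ni = 5e15 * 7349.16 * exp(-15.04348) = 1.08e+13 cm^-3

1.08e+13


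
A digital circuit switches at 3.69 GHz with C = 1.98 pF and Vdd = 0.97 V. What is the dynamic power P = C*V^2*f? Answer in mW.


Step 1: V^2 = 0.97^2 = 0.9409 V^2
Step 2: P = C*V^2*f = 1.98e-12 F * 0.9409 * 3.69e9 Hz
Step 3: P = 6.87440358e-03 W
Step 4: P = 6.874 mW

6.874


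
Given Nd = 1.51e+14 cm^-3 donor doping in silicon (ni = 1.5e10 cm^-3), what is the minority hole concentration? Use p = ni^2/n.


Step 1: Since Nd >> ni, n ≈ Nd = 1.51e+14 cm^-3
Step 2: p = ni^2 / n = (1.5e10)^2 / 1.51e+14
Step 3: p = 2.25e20 / 1.51e+14 = 1.49e+06 cm^-3

1.49e+06


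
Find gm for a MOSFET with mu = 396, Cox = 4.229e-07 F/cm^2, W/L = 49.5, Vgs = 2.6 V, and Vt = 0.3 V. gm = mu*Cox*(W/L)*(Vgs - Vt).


Step 1: Vov = Vgs - Vt = 2.6 - 0.3 = 2.3 V
Step 2: gm = mu * Cox * (W/L) * Vov
Step 3: gm = 396 * 4.229e-07 * 49.5 * 2.3 = 1.91e-02 S

1.91e-02


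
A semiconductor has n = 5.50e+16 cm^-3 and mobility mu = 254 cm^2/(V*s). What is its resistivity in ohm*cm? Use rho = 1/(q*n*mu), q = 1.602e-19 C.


Step 1: sigma = q * n * mu = 1.602e-19 * 5.50e+16 * 254 = 2.23799e+00 S/cm
Step 2: rho = 1 / sigma = 1 / 2.23799e+00 = 0.4468 ohm*cm

0.4468


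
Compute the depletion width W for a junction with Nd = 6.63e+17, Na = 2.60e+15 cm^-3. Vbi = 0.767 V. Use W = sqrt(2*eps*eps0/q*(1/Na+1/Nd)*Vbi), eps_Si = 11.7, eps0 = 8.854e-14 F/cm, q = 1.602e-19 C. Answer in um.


Step 1: 1/Na + 1/Nd = 1/2.60e+15 + 1/6.63e+17 = 3.86124e-16
Step 2: 2*eps*eps0/q = 2*11.7*8.854e-14/1.602e-19 = 1.293281e+07
Step 3: W^2 = 1.293281e+07 * 3.86124e-16 * 0.767 = 3.83014e-09
Step 4: W = sqrt(3.83014e-09) = 6.189e-05 cm = 0.6189 um

0.6189


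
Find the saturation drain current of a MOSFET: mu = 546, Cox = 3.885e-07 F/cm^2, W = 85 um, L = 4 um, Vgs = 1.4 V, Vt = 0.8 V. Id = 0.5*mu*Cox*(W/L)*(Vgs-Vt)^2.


Step 1: Overdrive voltage Vov = Vgs - Vt = 1.4 - 0.8 = 0.6 V
Step 2: W/L = 85/4 = 21.25
Step 3: Id = 0.5 * 546 * 3.885e-07 * 21.25 * 0.6^2
Step 4: Id = 8.11e-04 A

8.11e-04


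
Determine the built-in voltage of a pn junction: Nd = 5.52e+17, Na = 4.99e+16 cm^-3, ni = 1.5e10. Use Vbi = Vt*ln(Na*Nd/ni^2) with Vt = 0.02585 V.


Step 1: Compute Na*Nd/ni^2 = 4.99e+16 * 5.52e+17 / (1.5e10)^2 = 1.2242e+14
Step 2: ln(1.2242e+14) = 32.4385
Step 3: Vbi = 0.02585 * 32.4385 = 0.839 V

0.839


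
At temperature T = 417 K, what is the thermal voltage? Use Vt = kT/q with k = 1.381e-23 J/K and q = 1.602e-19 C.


Step 1: kT = 1.381e-23 * 417 = 5.75877e-21 J
Step 2: Vt = kT/q = 5.75877e-21 / 1.602e-19
Step 3: Vt = 0.03595 V

0.03595


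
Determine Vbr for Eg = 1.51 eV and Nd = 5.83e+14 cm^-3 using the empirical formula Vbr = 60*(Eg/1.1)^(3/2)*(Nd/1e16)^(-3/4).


Step 1: Eg/1.1 = 1.51/1.1 = 1.372727
Step 2: (Eg/1.1)^1.5 = 1.372727^1.5 = 1.608334
Step 3: (Nd/1e16)^(-0.75) = (0.0583)^(-0.75) = 8.428467
Step 4: Vbr = 60 * 1.608334 * 8.428467 = 813.3 V

813.3


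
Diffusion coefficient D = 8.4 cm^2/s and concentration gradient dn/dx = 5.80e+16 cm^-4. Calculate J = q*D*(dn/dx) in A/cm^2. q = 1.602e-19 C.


Step 1: J = q * D * (dn/dx)
Step 2: J = 1.602e-19 * 8.4 * 5.80e+16
Step 3: J = 7.80e-02 A/cm^2

7.80e-02


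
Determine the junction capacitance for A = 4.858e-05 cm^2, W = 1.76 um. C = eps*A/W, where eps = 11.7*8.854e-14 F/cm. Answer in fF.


Step 1: eps_Si = 11.7 * 8.854e-14 = 1.035918e-12 F/cm
Step 2: W in cm = 1.76 * 1e-4 = 1.76e-04 cm
Step 3: C = 1.035918e-12 * 4.858e-05 / 1.76e-04 = 2.859369e-13 F
Step 4: C = 285.94 fF

285.94


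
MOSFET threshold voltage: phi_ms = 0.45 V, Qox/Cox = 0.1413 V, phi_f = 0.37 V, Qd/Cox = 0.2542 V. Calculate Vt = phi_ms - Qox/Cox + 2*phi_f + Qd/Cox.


Step 1: Vt = phi_ms - Qox/Cox + 2*phi_f + Qd/Cox
Step 2: Vt = 0.45 - 0.1413 + 2*0.37 + 0.2542
Step 3: Vt = 0.45 - 0.1413 + 0.74 + 0.2542
Step 4: Vt = 1.3029 V

1.3029


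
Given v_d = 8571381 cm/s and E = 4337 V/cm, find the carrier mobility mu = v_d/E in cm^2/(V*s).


Step 1: mu = v_d / E
Step 2: mu = 8571381 / 4337
Step 3: mu = 1976.34 cm^2/(V*s)

1976.34


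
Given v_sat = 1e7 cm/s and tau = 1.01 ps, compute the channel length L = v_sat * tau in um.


Step 1: tau in seconds = 1.01 ps * 1e-12 = 1.0100e-12 s
Step 2: L = v_sat * tau = 1e7 * 1.0100e-12 = 1.0100e-05 cm
Step 3: L in um = 1.0100e-05 * 1e4 = 0.101 um

0.101


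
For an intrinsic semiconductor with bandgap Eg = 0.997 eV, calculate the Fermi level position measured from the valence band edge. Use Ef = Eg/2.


Step 1: For an intrinsic semiconductor, the Fermi level sits at midgap.
Step 2: Ef = Eg / 2 = 0.997 / 2 = 0.4985 eV

0.4985


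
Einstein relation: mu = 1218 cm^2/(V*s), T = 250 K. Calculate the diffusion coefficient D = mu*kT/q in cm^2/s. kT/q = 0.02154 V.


Step 1: D = mu * (kT/q)
Step 2: D = 1218 * 0.02154
Step 3: D = 26.24 cm^2/s

26.24


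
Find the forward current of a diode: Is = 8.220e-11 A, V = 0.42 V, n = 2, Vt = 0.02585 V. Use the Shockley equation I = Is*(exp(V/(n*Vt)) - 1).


Step 1: V/(n*Vt) = 0.42/(2*0.02585) = 8.1238
Step 2: exp(8.1238) = 3.3738e+03
Step 3: I = 8.220e-11 * (3.3738e+03 - 1) = 2.77e-07 A

2.77e-07


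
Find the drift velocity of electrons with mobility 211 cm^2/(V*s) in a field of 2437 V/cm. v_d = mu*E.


Step 1: v_d = mu * E
Step 2: v_d = 211 * 2437 = 514207
Step 3: v_d = 5.14e+05 cm/s

5.14e+05


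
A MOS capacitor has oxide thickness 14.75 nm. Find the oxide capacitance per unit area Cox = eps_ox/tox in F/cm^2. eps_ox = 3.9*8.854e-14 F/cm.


Step 1: eps_ox = 3.9 * 8.854e-14 = 3.45306e-13 F/cm
Step 2: tox in cm = 14.75 nm * 1e-7 = 1.4750e-06 cm
Step 3: Cox = 3.45306e-13 / 1.4750e-06 = 2.34e-07 F/cm^2

2.34e-07


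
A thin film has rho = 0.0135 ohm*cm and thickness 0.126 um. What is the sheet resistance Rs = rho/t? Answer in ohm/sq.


Step 1: Convert thickness to cm: t = 0.126 um = 1.2600e-05 cm
Step 2: Rs = rho / t = 0.0135 / 1.2600e-05
Step 3: Rs = 1071.4 ohm/sq

1071.4


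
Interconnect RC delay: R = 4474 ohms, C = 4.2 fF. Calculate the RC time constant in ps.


Step 1: tau = R * C
Step 2: tau = 4474 * 4.2 fF = 4474 * 4.2e-15 F
Step 3: tau = 1.87908e-11 s = 18.7908 ps

18.7908


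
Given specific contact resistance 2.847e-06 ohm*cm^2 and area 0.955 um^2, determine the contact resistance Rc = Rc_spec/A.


Step 1: Convert area to cm^2: 0.955 um^2 = 9.5500e-09 cm^2
Step 2: Rc = Rc_spec / A = 2.847e-06 / 9.5500e-09
Step 3: Rc = 2.98e+02 ohms

2.98e+02


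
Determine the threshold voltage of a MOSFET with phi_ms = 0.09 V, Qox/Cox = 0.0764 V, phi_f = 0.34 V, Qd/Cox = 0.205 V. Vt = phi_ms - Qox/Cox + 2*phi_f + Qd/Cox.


Step 1: Vt = phi_ms - Qox/Cox + 2*phi_f + Qd/Cox
Step 2: Vt = 0.09 - 0.0764 + 2*0.34 + 0.205
Step 3: Vt = 0.09 - 0.0764 + 0.68 + 0.205
Step 4: Vt = 0.8986 V

0.8986


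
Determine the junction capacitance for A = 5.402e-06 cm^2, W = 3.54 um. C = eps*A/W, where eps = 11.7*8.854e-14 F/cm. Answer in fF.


Step 1: eps_Si = 11.7 * 8.854e-14 = 1.035918e-12 F/cm
Step 2: W in cm = 3.54 * 1e-4 = 3.54e-04 cm
Step 3: C = 1.035918e-12 * 5.402e-06 / 3.54e-04 = 1.580799e-14 F
Step 4: C = 15.81 fF

15.81


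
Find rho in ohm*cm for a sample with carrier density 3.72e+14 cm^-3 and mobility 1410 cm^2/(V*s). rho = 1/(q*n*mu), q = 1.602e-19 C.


Step 1: sigma = q * n * mu = 1.602e-19 * 3.72e+14 * 1410 = 8.40281e-02 S/cm
Step 2: rho = 1 / sigma = 1 / 8.40281e-02 = 11.9 ohm*cm

11.9


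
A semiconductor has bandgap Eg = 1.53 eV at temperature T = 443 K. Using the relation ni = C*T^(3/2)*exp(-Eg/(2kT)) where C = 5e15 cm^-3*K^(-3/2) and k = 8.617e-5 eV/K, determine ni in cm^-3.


Step 1: Compute kT = 8.617e-5 * 443 = 0.03817331 eV
Step 2: Exponent = -Eg/(2kT) = -1.53/(2*0.03817331) = -20.04018
Step 3: T^(3/2) = 443^1.5 = 9324.07
Step 4: ni = 5e15 * 9324.07 * exp(-20.04018) = 9.23e+10 cm^-3

9.23e+10


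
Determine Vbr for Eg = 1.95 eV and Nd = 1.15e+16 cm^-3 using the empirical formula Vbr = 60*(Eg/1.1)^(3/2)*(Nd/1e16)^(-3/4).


Step 1: Eg/1.1 = 1.95/1.1 = 1.772727
Step 2: (Eg/1.1)^1.5 = 1.772727^1.5 = 2.360276
Step 3: (Nd/1e16)^(-0.75) = (1.15)^(-0.75) = 0.900485
Step 4: Vbr = 60 * 2.360276 * 0.900485 = 127.5 V

127.5


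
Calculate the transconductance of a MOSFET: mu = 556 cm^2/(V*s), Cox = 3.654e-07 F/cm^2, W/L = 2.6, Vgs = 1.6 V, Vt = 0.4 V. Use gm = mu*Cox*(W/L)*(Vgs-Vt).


Step 1: Vov = Vgs - Vt = 1.6 - 0.4 = 1.2 V
Step 2: gm = mu * Cox * (W/L) * Vov
Step 3: gm = 556 * 3.654e-07 * 2.6 * 1.2 = 6.34e-04 S

6.34e-04


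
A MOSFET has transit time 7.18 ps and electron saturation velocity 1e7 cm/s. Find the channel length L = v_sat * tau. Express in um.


Step 1: tau in seconds = 7.18 ps * 1e-12 = 7.1800e-12 s
Step 2: L = v_sat * tau = 1e7 * 7.1800e-12 = 7.1800e-05 cm
Step 3: L in um = 7.1800e-05 * 1e4 = 0.718 um

0.718


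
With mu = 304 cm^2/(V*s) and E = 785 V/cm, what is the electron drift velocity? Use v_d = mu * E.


Step 1: v_d = mu * E
Step 2: v_d = 304 * 785 = 238640
Step 3: v_d = 2.39e+05 cm/s

2.39e+05


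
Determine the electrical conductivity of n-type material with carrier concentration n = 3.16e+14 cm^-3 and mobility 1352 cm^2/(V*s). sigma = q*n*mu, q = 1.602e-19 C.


Step 1: sigma = q * n * mu
Step 2: sigma = 1.602e-19 * 3.16e+14 * 1352
Step 3: sigma = 6.844e-02 S/cm

6.844e-02


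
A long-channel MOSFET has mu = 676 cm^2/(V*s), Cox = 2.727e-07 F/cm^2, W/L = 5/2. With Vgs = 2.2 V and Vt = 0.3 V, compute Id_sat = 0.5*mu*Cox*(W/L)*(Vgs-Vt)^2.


Step 1: Overdrive voltage Vov = Vgs - Vt = 2.2 - 0.3 = 1.9 V
Step 2: W/L = 5/2 = 2.5
Step 3: Id = 0.5 * 676 * 2.727e-07 * 2.5 * 1.9^2
Step 4: Id = 8.32e-04 A

8.32e-04


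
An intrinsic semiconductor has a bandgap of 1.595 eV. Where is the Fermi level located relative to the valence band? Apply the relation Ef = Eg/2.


Step 1: For an intrinsic semiconductor, the Fermi level sits at midgap.
Step 2: Ef = Eg / 2 = 1.595 / 2 = 0.7975 eV

0.7975


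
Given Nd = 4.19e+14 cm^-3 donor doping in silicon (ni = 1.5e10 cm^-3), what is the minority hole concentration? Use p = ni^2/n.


Step 1: Since Nd >> ni, n ≈ Nd = 4.19e+14 cm^-3
Step 2: p = ni^2 / n = (1.5e10)^2 / 4.19e+14
Step 3: p = 2.25e20 / 4.19e+14 = 5.37e+05 cm^-3

5.37e+05


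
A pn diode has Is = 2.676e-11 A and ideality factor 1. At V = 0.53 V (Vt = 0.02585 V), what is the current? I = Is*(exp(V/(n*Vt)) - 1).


Step 1: V/(n*Vt) = 0.53/(1*0.02585) = 20.5029
Step 2: exp(20.5029) = 8.0223e+08
Step 3: I = 2.676e-11 * (8.0223e+08 - 1) = 2.15e-02 A

2.15e-02


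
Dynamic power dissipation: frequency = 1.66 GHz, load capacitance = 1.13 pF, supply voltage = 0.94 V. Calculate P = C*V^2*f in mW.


Step 1: V^2 = 0.94^2 = 0.8836 V^2
Step 2: P = C*V^2*f = 1.13e-12 F * 0.8836 * 1.66e9 Hz
Step 3: P = 1.65745688e-03 W
Step 4: P = 1.657 mW

1.657


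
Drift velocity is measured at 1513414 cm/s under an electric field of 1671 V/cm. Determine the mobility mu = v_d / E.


Step 1: mu = v_d / E
Step 2: mu = 1513414 / 1671
Step 3: mu = 905.69 cm^2/(V*s)

905.69


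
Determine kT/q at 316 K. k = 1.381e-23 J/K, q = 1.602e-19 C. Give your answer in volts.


Step 1: kT = 1.381e-23 * 316 = 4.36396e-21 J
Step 2: Vt = kT/q = 4.36396e-21 / 1.602e-19
Step 3: Vt = 0.02724 V

0.02724


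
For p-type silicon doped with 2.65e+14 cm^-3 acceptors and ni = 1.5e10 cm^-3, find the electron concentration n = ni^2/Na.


Step 1: Majority hole concentration p ≈ Na = 2.65e+14 cm^-3
Step 2: n = ni^2 / Na = (1.5e10)^2 / 2.65e+14
Step 3: n = 8.49e+05 cm^-3

8.49e+05


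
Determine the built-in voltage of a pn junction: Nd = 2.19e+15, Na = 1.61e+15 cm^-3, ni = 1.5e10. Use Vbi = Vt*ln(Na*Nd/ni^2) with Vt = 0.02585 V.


Step 1: Compute Na*Nd/ni^2 = 1.61e+15 * 2.19e+15 / (1.5e10)^2 = 1.5671e+10
Step 2: ln(1.5671e+10) = 23.4751
Step 3: Vbi = 0.02585 * 23.4751 = 0.607 V

0.607


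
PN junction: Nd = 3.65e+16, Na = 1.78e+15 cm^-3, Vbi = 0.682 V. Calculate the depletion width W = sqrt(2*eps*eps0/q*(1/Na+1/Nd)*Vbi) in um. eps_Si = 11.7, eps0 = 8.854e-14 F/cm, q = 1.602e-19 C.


Step 1: 1/Na + 1/Nd = 1/1.78e+15 + 1/3.65e+16 = 5.89195e-16
Step 2: 2*eps*eps0/q = 2*11.7*8.854e-14/1.602e-19 = 1.293281e+07
Step 3: W^2 = 1.293281e+07 * 5.89195e-16 * 0.682 = 5.19680e-09
Step 4: W = sqrt(5.19680e-09) = 7.209e-05 cm = 0.7209 um

0.7209


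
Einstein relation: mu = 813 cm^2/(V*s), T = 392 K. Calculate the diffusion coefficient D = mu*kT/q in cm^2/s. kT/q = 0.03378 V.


Step 1: D = mu * (kT/q)
Step 2: D = 813 * 0.03378
Step 3: D = 27.46 cm^2/s

27.46


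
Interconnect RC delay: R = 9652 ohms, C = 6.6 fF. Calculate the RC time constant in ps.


Step 1: tau = R * C
Step 2: tau = 9652 * 6.6 fF = 9652 * 6.6e-15 F
Step 3: tau = 6.37032e-11 s = 63.7032 ps

63.7032


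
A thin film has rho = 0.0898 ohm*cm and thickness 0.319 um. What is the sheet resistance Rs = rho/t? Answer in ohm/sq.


Step 1: Convert thickness to cm: t = 0.319 um = 3.1900e-05 cm
Step 2: Rs = rho / t = 0.0898 / 3.1900e-05
Step 3: Rs = 2815.0 ohm/sq

2815.0


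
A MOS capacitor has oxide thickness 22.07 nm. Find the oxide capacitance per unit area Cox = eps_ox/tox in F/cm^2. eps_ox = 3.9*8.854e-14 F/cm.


Step 1: eps_ox = 3.9 * 8.854e-14 = 3.45306e-13 F/cm
Step 2: tox in cm = 22.07 nm * 1e-7 = 2.2070e-06 cm
Step 3: Cox = 3.45306e-13 / 2.2070e-06 = 1.56e-07 F/cm^2

1.56e-07


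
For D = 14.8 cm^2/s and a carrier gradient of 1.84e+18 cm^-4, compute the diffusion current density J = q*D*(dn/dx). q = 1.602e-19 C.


Step 1: J = q * D * (dn/dx)
Step 2: J = 1.602e-19 * 14.8 * 1.84e+18
Step 3: J = 4.36e+00 A/cm^2

4.36e+00


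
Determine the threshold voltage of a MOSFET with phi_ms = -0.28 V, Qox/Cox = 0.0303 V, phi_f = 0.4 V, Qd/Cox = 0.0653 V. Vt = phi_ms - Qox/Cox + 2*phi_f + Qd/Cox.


Step 1: Vt = phi_ms - Qox/Cox + 2*phi_f + Qd/Cox
Step 2: Vt = -0.28 - 0.0303 + 2*0.4 + 0.0653
Step 3: Vt = -0.28 - 0.0303 + 0.8 + 0.0653
Step 4: Vt = 0.555 V

0.555


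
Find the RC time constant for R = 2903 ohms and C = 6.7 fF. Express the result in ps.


Step 1: tau = R * C
Step 2: tau = 2903 * 6.7 fF = 2903 * 6.7e-15 F
Step 3: tau = 1.94501e-11 s = 19.4501 ps

19.4501


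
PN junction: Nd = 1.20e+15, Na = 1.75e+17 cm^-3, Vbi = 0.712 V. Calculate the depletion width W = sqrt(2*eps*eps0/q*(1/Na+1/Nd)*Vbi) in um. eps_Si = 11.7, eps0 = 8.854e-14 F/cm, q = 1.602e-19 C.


Step 1: 1/Na + 1/Nd = 1/1.75e+17 + 1/1.20e+15 = 8.39048e-16
Step 2: 2*eps*eps0/q = 2*11.7*8.854e-14/1.602e-19 = 1.293281e+07
Step 3: W^2 = 1.293281e+07 * 8.39048e-16 * 0.712 = 7.72609e-09
Step 4: W = sqrt(7.72609e-09) = 8.790e-05 cm = 0.879 um

0.879


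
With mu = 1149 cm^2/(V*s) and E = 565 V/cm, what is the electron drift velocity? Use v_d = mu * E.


Step 1: v_d = mu * E
Step 2: v_d = 1149 * 565 = 649185
Step 3: v_d = 6.49e+05 cm/s

6.49e+05


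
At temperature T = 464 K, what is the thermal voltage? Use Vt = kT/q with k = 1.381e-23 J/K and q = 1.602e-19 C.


Step 1: kT = 1.381e-23 * 464 = 6.40784e-21 J
Step 2: Vt = kT/q = 6.40784e-21 / 1.602e-19
Step 3: Vt = 0.04 V

0.04


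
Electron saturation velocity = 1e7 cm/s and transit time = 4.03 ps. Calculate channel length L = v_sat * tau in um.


Step 1: tau in seconds = 4.03 ps * 1e-12 = 4.0300e-12 s
Step 2: L = v_sat * tau = 1e7 * 4.0300e-12 = 4.0300e-05 cm
Step 3: L in um = 4.0300e-05 * 1e4 = 0.403 um

0.403


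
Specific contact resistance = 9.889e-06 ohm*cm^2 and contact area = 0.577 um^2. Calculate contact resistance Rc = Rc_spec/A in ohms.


Step 1: Convert area to cm^2: 0.577 um^2 = 5.7700e-09 cm^2
Step 2: Rc = Rc_spec / A = 9.889e-06 / 5.7700e-09
Step 3: Rc = 1.71e+03 ohms

1.71e+03


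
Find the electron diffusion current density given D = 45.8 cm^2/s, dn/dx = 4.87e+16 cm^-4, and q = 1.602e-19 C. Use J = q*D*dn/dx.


Step 1: J = q * D * (dn/dx)
Step 2: J = 1.602e-19 * 45.8 * 4.87e+16
Step 3: J = 3.57e-01 A/cm^2

3.57e-01


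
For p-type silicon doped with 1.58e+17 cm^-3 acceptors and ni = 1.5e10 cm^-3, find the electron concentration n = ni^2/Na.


Step 1: Majority hole concentration p ≈ Na = 1.58e+17 cm^-3
Step 2: n = ni^2 / Na = (1.5e10)^2 / 1.58e+17
Step 3: n = 1.42e+03 cm^-3

1.42e+03


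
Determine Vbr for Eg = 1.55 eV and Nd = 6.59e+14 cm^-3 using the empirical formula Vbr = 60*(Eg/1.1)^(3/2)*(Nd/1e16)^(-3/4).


Step 1: Eg/1.1 = 1.55/1.1 = 1.409091
Step 2: (Eg/1.1)^1.5 = 1.409091^1.5 = 1.672663
Step 3: (Nd/1e16)^(-0.75) = (0.0659)^(-0.75) = 7.688399
Step 4: Vbr = 60 * 1.672663 * 7.688399 = 771.6 V

771.6


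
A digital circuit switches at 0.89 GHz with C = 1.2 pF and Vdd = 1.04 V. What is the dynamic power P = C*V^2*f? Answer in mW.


Step 1: V^2 = 1.04^2 = 1.0816 V^2
Step 2: P = C*V^2*f = 1.2e-12 F * 1.0816 * 0.89e9 Hz
Step 3: P = 1.1551488e-03 W
Step 4: P = 1.155 mW

1.155


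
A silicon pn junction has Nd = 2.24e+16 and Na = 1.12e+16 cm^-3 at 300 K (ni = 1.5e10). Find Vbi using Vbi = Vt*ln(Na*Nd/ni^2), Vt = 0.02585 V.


Step 1: Compute Na*Nd/ni^2 = 1.12e+16 * 2.24e+16 / (1.5e10)^2 = 1.1150e+12
Step 2: ln(1.1150e+12) = 27.7399
Step 3: Vbi = 0.02585 * 27.7399 = 0.717 V

0.717


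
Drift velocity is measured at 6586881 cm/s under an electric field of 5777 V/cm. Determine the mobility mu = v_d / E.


Step 1: mu = v_d / E
Step 2: mu = 6586881 / 5777
Step 3: mu = 1140.19 cm^2/(V*s)

1140.19


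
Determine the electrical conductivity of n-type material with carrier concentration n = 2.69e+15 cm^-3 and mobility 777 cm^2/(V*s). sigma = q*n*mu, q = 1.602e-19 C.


Step 1: sigma = q * n * mu
Step 2: sigma = 1.602e-19 * 2.69e+15 * 777
Step 3: sigma = 3.348e-01 S/cm

3.348e-01


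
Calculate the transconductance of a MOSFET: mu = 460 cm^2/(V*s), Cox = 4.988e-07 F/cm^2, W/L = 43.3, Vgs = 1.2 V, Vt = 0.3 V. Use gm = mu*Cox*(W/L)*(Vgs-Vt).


Step 1: Vov = Vgs - Vt = 1.2 - 0.3 = 0.9 V
Step 2: gm = mu * Cox * (W/L) * Vov
Step 3: gm = 460 * 4.988e-07 * 43.3 * 0.9 = 8.94e-03 S

8.94e-03


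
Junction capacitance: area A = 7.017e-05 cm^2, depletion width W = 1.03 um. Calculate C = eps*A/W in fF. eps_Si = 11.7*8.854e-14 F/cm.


Step 1: eps_Si = 11.7 * 8.854e-14 = 1.035918e-12 F/cm
Step 2: W in cm = 1.03 * 1e-4 = 1.03e-04 cm
Step 3: C = 1.035918e-12 * 7.017e-05 / 1.03e-04 = 7.057317e-13 F
Step 4: C = 705.73 fF

705.73


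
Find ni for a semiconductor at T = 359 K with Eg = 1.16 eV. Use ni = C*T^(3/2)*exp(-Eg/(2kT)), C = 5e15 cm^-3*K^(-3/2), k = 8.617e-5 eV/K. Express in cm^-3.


Step 1: Compute kT = 8.617e-5 * 359 = 0.03093503 eV
Step 2: Exponent = -Eg/(2kT) = -1.16/(2*0.03093503) = -18.74897
Step 3: T^(3/2) = 359^1.5 = 6802.08
Step 4: ni = 5e15 * 6802.08 * exp(-18.74897) = 2.45e+11 cm^-3

2.45e+11


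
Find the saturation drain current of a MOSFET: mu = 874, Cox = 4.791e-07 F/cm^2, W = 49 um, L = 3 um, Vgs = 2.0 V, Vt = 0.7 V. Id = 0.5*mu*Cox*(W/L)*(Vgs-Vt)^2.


Step 1: Overdrive voltage Vov = Vgs - Vt = 2.0 - 0.7 = 1.3 V
Step 2: W/L = 49/3 = 16.3333
Step 3: Id = 0.5 * 874 * 4.791e-07 * 16.3333 * 1.3^2
Step 4: Id = 5.78e-03 A

5.78e-03


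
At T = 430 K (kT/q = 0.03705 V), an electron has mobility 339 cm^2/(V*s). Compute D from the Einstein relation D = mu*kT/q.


Step 1: D = mu * (kT/q)
Step 2: D = 339 * 0.03705
Step 3: D = 12.56 cm^2/s

12.56


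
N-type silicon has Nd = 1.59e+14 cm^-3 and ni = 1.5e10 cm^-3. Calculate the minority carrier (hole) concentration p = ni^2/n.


Step 1: Since Nd >> ni, n ≈ Nd = 1.59e+14 cm^-3
Step 2: p = ni^2 / n = (1.5e10)^2 / 1.59e+14
Step 3: p = 2.25e20 / 1.59e+14 = 1.42e+06 cm^-3

1.42e+06


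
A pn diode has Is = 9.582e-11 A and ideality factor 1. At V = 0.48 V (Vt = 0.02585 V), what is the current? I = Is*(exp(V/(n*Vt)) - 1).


Step 1: V/(n*Vt) = 0.48/(1*0.02585) = 18.5687
Step 2: exp(18.5687) = 1.1595e+08
Step 3: I = 9.582e-11 * (1.1595e+08 - 1) = 1.11e-02 A

1.11e-02


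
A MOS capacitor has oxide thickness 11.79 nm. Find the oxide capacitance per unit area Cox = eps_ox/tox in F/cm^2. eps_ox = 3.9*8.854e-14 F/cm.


Step 1: eps_ox = 3.9 * 8.854e-14 = 3.45306e-13 F/cm
Step 2: tox in cm = 11.79 nm * 1e-7 = 1.1790e-06 cm
Step 3: Cox = 3.45306e-13 / 1.1790e-06 = 2.93e-07 F/cm^2

2.93e-07


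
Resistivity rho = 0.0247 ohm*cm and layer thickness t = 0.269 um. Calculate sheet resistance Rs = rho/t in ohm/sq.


Step 1: Convert thickness to cm: t = 0.269 um = 2.6900e-05 cm
Step 2: Rs = rho / t = 0.0247 / 2.6900e-05
Step 3: Rs = 918.2 ohm/sq

918.2


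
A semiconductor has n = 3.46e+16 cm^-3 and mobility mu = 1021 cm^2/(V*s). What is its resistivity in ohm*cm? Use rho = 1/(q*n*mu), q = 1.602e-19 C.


Step 1: sigma = q * n * mu = 1.602e-19 * 3.46e+16 * 1021 = 5.65932e+00 S/cm
Step 2: rho = 1 / sigma = 1 / 5.65932e+00 = 0.1767 ohm*cm

0.1767


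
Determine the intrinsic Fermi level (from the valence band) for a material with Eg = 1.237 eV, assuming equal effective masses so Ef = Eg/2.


Step 1: For an intrinsic semiconductor, the Fermi level sits at midgap.
Step 2: Ef = Eg / 2 = 1.237 / 2 = 0.6185 eV

0.6185


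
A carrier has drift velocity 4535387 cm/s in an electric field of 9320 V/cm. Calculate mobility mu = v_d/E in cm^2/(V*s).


Step 1: mu = v_d / E
Step 2: mu = 4535387 / 9320
Step 3: mu = 486.63 cm^2/(V*s)

486.63


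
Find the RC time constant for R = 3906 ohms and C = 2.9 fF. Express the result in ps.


Step 1: tau = R * C
Step 2: tau = 3906 * 2.9 fF = 3906 * 2.9e-15 F
Step 3: tau = 1.13274e-11 s = 11.3274 ps

11.3274


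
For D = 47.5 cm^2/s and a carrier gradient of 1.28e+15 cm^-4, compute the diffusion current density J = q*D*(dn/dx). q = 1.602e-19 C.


Step 1: J = q * D * (dn/dx)
Step 2: J = 1.602e-19 * 47.5 * 1.28e+15
Step 3: J = 9.74e-03 A/cm^2

9.74e-03


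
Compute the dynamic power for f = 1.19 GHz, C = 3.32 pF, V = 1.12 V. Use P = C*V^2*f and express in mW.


Step 1: V^2 = 1.12^2 = 1.2544 V^2
Step 2: P = C*V^2*f = 3.32e-12 F * 1.2544 * 1.19e9 Hz
Step 3: P = 4.95588352e-03 W
Step 4: P = 4.956 mW

4.956


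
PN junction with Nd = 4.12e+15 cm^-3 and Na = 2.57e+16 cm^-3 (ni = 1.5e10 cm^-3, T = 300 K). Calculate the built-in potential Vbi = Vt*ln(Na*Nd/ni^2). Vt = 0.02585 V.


Step 1: Compute Na*Nd/ni^2 = 2.57e+16 * 4.12e+15 / (1.5e10)^2 = 4.7060e+11
Step 2: ln(4.7060e+11) = 26.8773
Step 3: Vbi = 0.02585 * 26.8773 = 0.695 V

0.695


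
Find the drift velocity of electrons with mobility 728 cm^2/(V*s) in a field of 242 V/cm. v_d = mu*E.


Step 1: v_d = mu * E
Step 2: v_d = 728 * 242 = 176176
Step 3: v_d = 1.76e+05 cm/s

1.76e+05


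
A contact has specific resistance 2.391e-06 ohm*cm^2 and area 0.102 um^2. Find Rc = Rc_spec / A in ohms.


Step 1: Convert area to cm^2: 0.102 um^2 = 1.0200e-09 cm^2
Step 2: Rc = Rc_spec / A = 2.391e-06 / 1.0200e-09
Step 3: Rc = 2.34e+03 ohms

2.34e+03


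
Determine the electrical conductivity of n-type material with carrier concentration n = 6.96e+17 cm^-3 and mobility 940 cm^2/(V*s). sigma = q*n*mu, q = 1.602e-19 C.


Step 1: sigma = q * n * mu
Step 2: sigma = 1.602e-19 * 6.96e+17 * 940
Step 3: sigma = 1.048e+02 S/cm

1.048e+02


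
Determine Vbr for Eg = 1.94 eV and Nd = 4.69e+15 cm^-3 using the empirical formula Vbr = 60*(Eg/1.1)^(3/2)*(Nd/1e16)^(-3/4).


Step 1: Eg/1.1 = 1.94/1.1 = 1.763636
Step 2: (Eg/1.1)^1.5 = 1.763636^1.5 = 2.342143
Step 3: (Nd/1e16)^(-0.75) = (0.469)^(-0.75) = 1.764495
Step 4: Vbr = 60 * 2.342143 * 1.764495 = 248.0 V

248.0


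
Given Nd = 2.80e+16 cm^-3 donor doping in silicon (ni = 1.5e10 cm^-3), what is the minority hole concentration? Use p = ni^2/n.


Step 1: Since Nd >> ni, n ≈ Nd = 2.80e+16 cm^-3
Step 2: p = ni^2 / n = (1.5e10)^2 / 2.80e+16
Step 3: p = 2.25e20 / 2.80e+16 = 8.04e+03 cm^-3

8.04e+03


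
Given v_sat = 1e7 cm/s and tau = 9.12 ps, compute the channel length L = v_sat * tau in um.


Step 1: tau in seconds = 9.12 ps * 1e-12 = 9.1200e-12 s
Step 2: L = v_sat * tau = 1e7 * 9.1200e-12 = 9.1200e-05 cm
Step 3: L in um = 9.1200e-05 * 1e4 = 0.912 um

0.912


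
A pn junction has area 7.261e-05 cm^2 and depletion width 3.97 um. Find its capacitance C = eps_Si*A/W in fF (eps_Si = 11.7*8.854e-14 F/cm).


Step 1: eps_Si = 11.7 * 8.854e-14 = 1.035918e-12 F/cm
Step 2: W in cm = 3.97 * 1e-4 = 3.97e-04 cm
Step 3: C = 1.035918e-12 * 7.261e-05 / 3.97e-04 = 1.894660e-13 F
Step 4: C = 189.47 fF

189.47


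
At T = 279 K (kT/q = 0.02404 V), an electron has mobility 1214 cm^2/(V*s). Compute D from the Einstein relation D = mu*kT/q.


Step 1: D = mu * (kT/q)
Step 2: D = 1214 * 0.02404
Step 3: D = 29.18 cm^2/s

29.18


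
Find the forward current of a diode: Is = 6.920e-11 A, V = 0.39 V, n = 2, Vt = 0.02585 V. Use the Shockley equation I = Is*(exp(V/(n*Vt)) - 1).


Step 1: V/(n*Vt) = 0.39/(2*0.02585) = 7.5435
Step 2: exp(7.5435) = 1.8884e+03
Step 3: I = 6.920e-11 * (1.8884e+03 - 1) = 1.31e-07 A

1.31e-07


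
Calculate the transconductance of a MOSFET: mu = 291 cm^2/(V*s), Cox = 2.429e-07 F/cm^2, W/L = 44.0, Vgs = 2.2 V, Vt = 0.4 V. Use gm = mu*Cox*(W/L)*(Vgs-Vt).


Step 1: Vov = Vgs - Vt = 2.2 - 0.4 = 1.8 V
Step 2: gm = mu * Cox * (W/L) * Vov
Step 3: gm = 291 * 2.429e-07 * 44.0 * 1.8 = 5.60e-03 S

5.60e-03


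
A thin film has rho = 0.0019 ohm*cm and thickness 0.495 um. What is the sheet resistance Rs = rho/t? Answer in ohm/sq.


Step 1: Convert thickness to cm: t = 0.495 um = 4.9500e-05 cm
Step 2: Rs = rho / t = 0.0019 / 4.9500e-05
Step 3: Rs = 38.4 ohm/sq

38.4


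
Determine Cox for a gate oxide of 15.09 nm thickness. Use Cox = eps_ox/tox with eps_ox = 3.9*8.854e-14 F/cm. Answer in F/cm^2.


Step 1: eps_ox = 3.9 * 8.854e-14 = 3.45306e-13 F/cm
Step 2: tox in cm = 15.09 nm * 1e-7 = 1.5090e-06 cm
Step 3: Cox = 3.45306e-13 / 1.5090e-06 = 2.29e-07 F/cm^2

2.29e-07


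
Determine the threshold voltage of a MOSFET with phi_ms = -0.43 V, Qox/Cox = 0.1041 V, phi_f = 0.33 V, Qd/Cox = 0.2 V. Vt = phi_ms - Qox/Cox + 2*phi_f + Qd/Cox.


Step 1: Vt = phi_ms - Qox/Cox + 2*phi_f + Qd/Cox
Step 2: Vt = -0.43 - 0.1041 + 2*0.33 + 0.2
Step 3: Vt = -0.43 - 0.1041 + 0.66 + 0.2
Step 4: Vt = 0.3259 V

0.3259


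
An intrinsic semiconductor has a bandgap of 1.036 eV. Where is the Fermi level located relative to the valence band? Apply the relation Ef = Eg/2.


Step 1: For an intrinsic semiconductor, the Fermi level sits at midgap.
Step 2: Ef = Eg / 2 = 1.036 / 2 = 0.518 eV

0.518


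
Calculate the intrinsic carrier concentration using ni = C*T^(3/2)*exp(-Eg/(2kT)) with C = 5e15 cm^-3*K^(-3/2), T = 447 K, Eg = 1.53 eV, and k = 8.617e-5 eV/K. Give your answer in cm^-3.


Step 1: Compute kT = 8.617e-5 * 447 = 0.03851799 eV
Step 2: Exponent = -Eg/(2kT) = -1.53/(2*0.03851799) = -19.86085
Step 3: T^(3/2) = 447^1.5 = 9450.64
Step 4: ni = 5e15 * 9450.64 * exp(-19.86085) = 1.12e+11 cm^-3

1.12e+11


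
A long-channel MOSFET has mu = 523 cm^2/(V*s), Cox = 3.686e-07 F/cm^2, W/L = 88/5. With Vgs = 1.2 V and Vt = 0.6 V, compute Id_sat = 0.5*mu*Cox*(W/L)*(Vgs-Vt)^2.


Step 1: Overdrive voltage Vov = Vgs - Vt = 1.2 - 0.6 = 0.6 V
Step 2: W/L = 88/5 = 17.6
Step 3: Id = 0.5 * 523 * 3.686e-07 * 17.6 * 0.6^2
Step 4: Id = 6.11e-04 A

6.11e-04


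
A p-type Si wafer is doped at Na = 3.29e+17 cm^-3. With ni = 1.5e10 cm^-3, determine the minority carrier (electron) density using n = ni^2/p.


Step 1: Majority hole concentration p ≈ Na = 3.29e+17 cm^-3
Step 2: n = ni^2 / Na = (1.5e10)^2 / 3.29e+17
Step 3: n = 6.84e+02 cm^-3

6.84e+02


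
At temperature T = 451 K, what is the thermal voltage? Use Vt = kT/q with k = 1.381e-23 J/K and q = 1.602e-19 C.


Step 1: kT = 1.381e-23 * 451 = 6.22831e-21 J
Step 2: Vt = kT/q = 6.22831e-21 / 1.602e-19
Step 3: Vt = 0.03888 V

0.03888


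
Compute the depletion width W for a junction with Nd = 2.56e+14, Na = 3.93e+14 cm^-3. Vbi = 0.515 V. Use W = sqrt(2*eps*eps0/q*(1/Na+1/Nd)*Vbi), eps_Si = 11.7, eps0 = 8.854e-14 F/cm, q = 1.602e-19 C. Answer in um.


Step 1: 1/Na + 1/Nd = 1/3.93e+14 + 1/2.56e+14 = 6.45078e-15
Step 2: 2*eps*eps0/q = 2*11.7*8.854e-14/1.602e-19 = 1.293281e+07
Step 3: W^2 = 1.293281e+07 * 6.45078e-15 * 0.515 = 4.29648e-08
Step 4: W = sqrt(4.29648e-08) = 2.073e-04 cm = 2.073 um

2.073


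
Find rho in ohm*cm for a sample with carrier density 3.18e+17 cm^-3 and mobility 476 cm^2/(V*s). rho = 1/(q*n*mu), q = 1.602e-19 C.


Step 1: sigma = q * n * mu = 1.602e-19 * 3.18e+17 * 476 = 2.42492e+01 S/cm
Step 2: rho = 1 / sigma = 1 / 2.42492e+01 = 0.04124 ohm*cm

0.04124


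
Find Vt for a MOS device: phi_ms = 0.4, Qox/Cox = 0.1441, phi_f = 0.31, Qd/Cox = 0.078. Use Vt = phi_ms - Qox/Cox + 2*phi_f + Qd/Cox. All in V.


Step 1: Vt = phi_ms - Qox/Cox + 2*phi_f + Qd/Cox
Step 2: Vt = 0.4 - 0.1441 + 2*0.31 + 0.078
Step 3: Vt = 0.4 - 0.1441 + 0.62 + 0.078
Step 4: Vt = 0.9539 V

0.9539


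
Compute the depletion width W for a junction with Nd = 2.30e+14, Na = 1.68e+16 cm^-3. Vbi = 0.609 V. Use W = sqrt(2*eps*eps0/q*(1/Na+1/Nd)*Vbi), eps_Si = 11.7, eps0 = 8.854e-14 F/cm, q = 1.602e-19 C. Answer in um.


Step 1: 1/Na + 1/Nd = 1/1.68e+16 + 1/2.30e+14 = 4.40735e-15
Step 2: 2*eps*eps0/q = 2*11.7*8.854e-14/1.602e-19 = 1.293281e+07
Step 3: W^2 = 1.293281e+07 * 4.40735e-15 * 0.609 = 3.47126e-08
Step 4: W = sqrt(3.47126e-08) = 1.863e-04 cm = 1.863 um

1.863


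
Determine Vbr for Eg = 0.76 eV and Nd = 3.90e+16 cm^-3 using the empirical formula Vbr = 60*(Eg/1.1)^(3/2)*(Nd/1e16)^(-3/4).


Step 1: Eg/1.1 = 0.76/1.1 = 0.690909
Step 2: (Eg/1.1)^1.5 = 0.690909^1.5 = 0.574290
Step 3: (Nd/1e16)^(-0.75) = (3.9)^(-0.75) = 0.360331
Step 4: Vbr = 60 * 0.574290 * 0.360331 = 12.4 V

12.4


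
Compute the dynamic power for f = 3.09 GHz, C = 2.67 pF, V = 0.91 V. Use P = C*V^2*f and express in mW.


Step 1: V^2 = 0.91^2 = 0.8281 V^2
Step 2: P = C*V^2*f = 2.67e-12 F * 0.8281 * 3.09e9 Hz
Step 3: P = 6.83207343e-03 W
Step 4: P = 6.832 mW

6.832


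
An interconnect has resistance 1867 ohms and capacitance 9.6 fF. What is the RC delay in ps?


Step 1: tau = R * C
Step 2: tau = 1867 * 9.6 fF = 1867 * 9.6e-15 F
Step 3: tau = 1.79232e-11 s = 17.9232 ps

17.9232


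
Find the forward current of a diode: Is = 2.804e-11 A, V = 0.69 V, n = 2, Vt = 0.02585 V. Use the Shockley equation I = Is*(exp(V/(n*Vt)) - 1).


Step 1: V/(n*Vt) = 0.69/(2*0.02585) = 13.3462
Step 2: exp(13.3462) = 6.2543e+05
Step 3: I = 2.804e-11 * (6.2543e+05 - 1) = 1.75e-05 A

1.75e-05


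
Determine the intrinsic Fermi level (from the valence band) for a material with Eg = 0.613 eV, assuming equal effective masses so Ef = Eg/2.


Step 1: For an intrinsic semiconductor, the Fermi level sits at midgap.
Step 2: Ef = Eg / 2 = 0.613 / 2 = 0.3065 eV

0.3065


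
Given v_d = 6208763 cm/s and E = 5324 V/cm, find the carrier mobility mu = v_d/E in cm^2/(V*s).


Step 1: mu = v_d / E
Step 2: mu = 6208763 / 5324
Step 3: mu = 1166.18 cm^2/(V*s)

1166.18


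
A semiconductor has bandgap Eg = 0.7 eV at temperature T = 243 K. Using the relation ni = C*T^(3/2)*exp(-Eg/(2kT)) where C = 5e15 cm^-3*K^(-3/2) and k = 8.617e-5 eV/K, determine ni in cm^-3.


Step 1: Compute kT = 8.617e-5 * 243 = 0.02093931 eV
Step 2: Exponent = -Eg/(2kT) = -0.7/(2*0.02093931) = -16.71497
Step 3: T^(3/2) = 243^1.5 = 3788.00
Step 4: ni = 5e15 * 3788.00 * exp(-16.71497) = 1.04e+12 cm^-3

1.04e+12


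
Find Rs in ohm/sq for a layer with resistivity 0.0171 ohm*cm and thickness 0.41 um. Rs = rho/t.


Step 1: Convert thickness to cm: t = 0.41 um = 4.1000e-05 cm
Step 2: Rs = rho / t = 0.0171 / 4.1000e-05
Step 3: Rs = 417.1 ohm/sq

417.1
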